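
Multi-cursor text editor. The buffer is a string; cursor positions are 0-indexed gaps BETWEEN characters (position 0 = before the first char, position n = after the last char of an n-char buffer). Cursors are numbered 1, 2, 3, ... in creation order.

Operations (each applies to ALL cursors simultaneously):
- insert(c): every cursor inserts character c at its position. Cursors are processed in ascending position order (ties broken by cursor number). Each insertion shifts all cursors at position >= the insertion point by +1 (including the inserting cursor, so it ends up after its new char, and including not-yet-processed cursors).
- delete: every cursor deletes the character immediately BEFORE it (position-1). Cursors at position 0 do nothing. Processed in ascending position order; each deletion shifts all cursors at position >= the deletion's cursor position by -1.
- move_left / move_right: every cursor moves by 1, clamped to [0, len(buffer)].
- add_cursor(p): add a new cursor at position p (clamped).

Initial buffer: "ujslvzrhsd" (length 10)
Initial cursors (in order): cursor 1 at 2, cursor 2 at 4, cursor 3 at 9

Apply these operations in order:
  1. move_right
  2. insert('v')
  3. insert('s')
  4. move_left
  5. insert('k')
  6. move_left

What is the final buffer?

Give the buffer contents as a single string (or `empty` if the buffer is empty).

After op 1 (move_right): buffer="ujslvzrhsd" (len 10), cursors c1@3 c2@5 c3@10, authorship ..........
After op 2 (insert('v')): buffer="ujsvlvvzrhsdv" (len 13), cursors c1@4 c2@7 c3@13, authorship ...1..2.....3
After op 3 (insert('s')): buffer="ujsvslvvszrhsdvs" (len 16), cursors c1@5 c2@9 c3@16, authorship ...11..22.....33
After op 4 (move_left): buffer="ujsvslvvszrhsdvs" (len 16), cursors c1@4 c2@8 c3@15, authorship ...11..22.....33
After op 5 (insert('k')): buffer="ujsvkslvvkszrhsdvks" (len 19), cursors c1@5 c2@10 c3@18, authorship ...111..222.....333
After op 6 (move_left): buffer="ujsvkslvvkszrhsdvks" (len 19), cursors c1@4 c2@9 c3@17, authorship ...111..222.....333

Answer: ujsvkslvvkszrhsdvks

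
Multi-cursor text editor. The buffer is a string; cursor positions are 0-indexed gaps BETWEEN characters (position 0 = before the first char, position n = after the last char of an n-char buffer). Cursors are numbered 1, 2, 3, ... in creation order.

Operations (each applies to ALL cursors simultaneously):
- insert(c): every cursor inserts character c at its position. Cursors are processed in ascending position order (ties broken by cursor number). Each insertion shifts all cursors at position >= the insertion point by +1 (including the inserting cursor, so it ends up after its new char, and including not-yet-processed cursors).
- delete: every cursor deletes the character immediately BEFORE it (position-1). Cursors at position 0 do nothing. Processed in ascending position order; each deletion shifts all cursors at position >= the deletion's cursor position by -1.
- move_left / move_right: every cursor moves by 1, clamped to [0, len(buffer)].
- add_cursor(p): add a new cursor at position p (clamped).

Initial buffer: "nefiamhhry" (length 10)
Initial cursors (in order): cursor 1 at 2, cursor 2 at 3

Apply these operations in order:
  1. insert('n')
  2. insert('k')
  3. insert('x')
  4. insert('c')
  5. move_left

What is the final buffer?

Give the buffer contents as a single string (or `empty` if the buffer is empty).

After op 1 (insert('n')): buffer="nenfniamhhry" (len 12), cursors c1@3 c2@5, authorship ..1.2.......
After op 2 (insert('k')): buffer="nenkfnkiamhhry" (len 14), cursors c1@4 c2@7, authorship ..11.22.......
After op 3 (insert('x')): buffer="nenkxfnkxiamhhry" (len 16), cursors c1@5 c2@9, authorship ..111.222.......
After op 4 (insert('c')): buffer="nenkxcfnkxciamhhry" (len 18), cursors c1@6 c2@11, authorship ..1111.2222.......
After op 5 (move_left): buffer="nenkxcfnkxciamhhry" (len 18), cursors c1@5 c2@10, authorship ..1111.2222.......

Answer: nenkxcfnkxciamhhry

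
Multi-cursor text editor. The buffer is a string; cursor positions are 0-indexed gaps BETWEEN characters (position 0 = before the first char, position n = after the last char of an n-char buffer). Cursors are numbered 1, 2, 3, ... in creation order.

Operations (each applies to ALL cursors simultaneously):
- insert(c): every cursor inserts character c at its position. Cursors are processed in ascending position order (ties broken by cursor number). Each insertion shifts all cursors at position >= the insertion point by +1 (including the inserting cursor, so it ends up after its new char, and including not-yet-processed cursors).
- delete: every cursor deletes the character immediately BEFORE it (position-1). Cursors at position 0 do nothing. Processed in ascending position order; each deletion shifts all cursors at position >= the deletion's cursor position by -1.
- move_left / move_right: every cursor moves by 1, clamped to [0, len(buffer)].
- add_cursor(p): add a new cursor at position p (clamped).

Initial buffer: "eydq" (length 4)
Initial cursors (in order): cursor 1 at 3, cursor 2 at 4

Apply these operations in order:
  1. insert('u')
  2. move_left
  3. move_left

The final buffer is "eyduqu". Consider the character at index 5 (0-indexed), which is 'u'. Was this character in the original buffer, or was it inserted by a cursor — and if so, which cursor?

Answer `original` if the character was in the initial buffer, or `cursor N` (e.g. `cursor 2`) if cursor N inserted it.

Answer: cursor 2

Derivation:
After op 1 (insert('u')): buffer="eyduqu" (len 6), cursors c1@4 c2@6, authorship ...1.2
After op 2 (move_left): buffer="eyduqu" (len 6), cursors c1@3 c2@5, authorship ...1.2
After op 3 (move_left): buffer="eyduqu" (len 6), cursors c1@2 c2@4, authorship ...1.2
Authorship (.=original, N=cursor N): . . . 1 . 2
Index 5: author = 2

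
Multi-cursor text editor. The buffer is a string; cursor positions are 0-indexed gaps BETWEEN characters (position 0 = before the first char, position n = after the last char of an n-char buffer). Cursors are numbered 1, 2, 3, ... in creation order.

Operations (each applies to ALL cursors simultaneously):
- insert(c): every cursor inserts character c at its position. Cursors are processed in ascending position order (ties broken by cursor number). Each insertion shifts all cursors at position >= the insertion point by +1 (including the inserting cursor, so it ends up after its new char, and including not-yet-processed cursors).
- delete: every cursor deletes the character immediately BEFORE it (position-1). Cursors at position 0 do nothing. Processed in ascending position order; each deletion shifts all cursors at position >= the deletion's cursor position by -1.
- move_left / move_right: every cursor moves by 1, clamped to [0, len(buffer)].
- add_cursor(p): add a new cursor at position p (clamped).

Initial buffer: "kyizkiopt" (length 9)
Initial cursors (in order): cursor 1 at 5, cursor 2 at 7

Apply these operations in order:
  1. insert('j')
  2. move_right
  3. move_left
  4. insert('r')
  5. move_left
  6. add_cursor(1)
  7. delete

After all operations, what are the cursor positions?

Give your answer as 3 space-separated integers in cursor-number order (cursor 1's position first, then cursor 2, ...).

Answer: 4 7 0

Derivation:
After op 1 (insert('j')): buffer="kyizkjiojpt" (len 11), cursors c1@6 c2@9, authorship .....1..2..
After op 2 (move_right): buffer="kyizkjiojpt" (len 11), cursors c1@7 c2@10, authorship .....1..2..
After op 3 (move_left): buffer="kyizkjiojpt" (len 11), cursors c1@6 c2@9, authorship .....1..2..
After op 4 (insert('r')): buffer="kyizkjriojrpt" (len 13), cursors c1@7 c2@11, authorship .....11..22..
After op 5 (move_left): buffer="kyizkjriojrpt" (len 13), cursors c1@6 c2@10, authorship .....11..22..
After op 6 (add_cursor(1)): buffer="kyizkjriojrpt" (len 13), cursors c3@1 c1@6 c2@10, authorship .....11..22..
After op 7 (delete): buffer="yizkriorpt" (len 10), cursors c3@0 c1@4 c2@7, authorship ....1..2..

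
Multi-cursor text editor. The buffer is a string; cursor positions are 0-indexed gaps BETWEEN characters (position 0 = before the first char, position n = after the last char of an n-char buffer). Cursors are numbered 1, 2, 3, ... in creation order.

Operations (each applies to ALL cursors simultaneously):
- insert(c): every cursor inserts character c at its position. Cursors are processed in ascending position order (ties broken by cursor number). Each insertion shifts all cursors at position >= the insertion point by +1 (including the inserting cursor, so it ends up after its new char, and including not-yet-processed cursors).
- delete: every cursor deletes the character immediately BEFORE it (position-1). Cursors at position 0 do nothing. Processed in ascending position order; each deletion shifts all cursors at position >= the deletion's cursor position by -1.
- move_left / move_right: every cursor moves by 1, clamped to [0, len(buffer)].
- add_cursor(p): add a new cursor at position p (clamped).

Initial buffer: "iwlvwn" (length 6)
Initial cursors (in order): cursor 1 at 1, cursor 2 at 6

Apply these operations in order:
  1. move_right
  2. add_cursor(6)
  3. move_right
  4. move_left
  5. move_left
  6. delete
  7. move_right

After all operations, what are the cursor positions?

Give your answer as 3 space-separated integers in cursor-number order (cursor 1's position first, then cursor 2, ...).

Answer: 1 2 2

Derivation:
After op 1 (move_right): buffer="iwlvwn" (len 6), cursors c1@2 c2@6, authorship ......
After op 2 (add_cursor(6)): buffer="iwlvwn" (len 6), cursors c1@2 c2@6 c3@6, authorship ......
After op 3 (move_right): buffer="iwlvwn" (len 6), cursors c1@3 c2@6 c3@6, authorship ......
After op 4 (move_left): buffer="iwlvwn" (len 6), cursors c1@2 c2@5 c3@5, authorship ......
After op 5 (move_left): buffer="iwlvwn" (len 6), cursors c1@1 c2@4 c3@4, authorship ......
After op 6 (delete): buffer="wwn" (len 3), cursors c1@0 c2@1 c3@1, authorship ...
After op 7 (move_right): buffer="wwn" (len 3), cursors c1@1 c2@2 c3@2, authorship ...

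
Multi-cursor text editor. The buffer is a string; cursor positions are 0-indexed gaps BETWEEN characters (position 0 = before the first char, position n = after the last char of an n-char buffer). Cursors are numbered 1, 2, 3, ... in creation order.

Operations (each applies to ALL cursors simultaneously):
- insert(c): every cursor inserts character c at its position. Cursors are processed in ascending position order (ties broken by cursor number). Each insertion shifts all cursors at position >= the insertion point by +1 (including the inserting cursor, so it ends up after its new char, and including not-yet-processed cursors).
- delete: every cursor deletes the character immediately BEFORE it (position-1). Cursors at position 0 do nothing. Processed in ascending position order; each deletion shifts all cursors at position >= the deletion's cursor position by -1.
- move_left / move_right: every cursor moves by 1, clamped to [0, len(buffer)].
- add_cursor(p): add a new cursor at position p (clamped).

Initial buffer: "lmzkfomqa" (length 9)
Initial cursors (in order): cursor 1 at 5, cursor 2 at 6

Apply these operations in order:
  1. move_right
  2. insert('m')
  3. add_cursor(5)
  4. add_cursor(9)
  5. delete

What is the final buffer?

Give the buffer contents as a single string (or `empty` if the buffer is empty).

Answer: lmzkoqa

Derivation:
After op 1 (move_right): buffer="lmzkfomqa" (len 9), cursors c1@6 c2@7, authorship .........
After op 2 (insert('m')): buffer="lmzkfommmqa" (len 11), cursors c1@7 c2@9, authorship ......1.2..
After op 3 (add_cursor(5)): buffer="lmzkfommmqa" (len 11), cursors c3@5 c1@7 c2@9, authorship ......1.2..
After op 4 (add_cursor(9)): buffer="lmzkfommmqa" (len 11), cursors c3@5 c1@7 c2@9 c4@9, authorship ......1.2..
After op 5 (delete): buffer="lmzkoqa" (len 7), cursors c3@4 c1@5 c2@5 c4@5, authorship .......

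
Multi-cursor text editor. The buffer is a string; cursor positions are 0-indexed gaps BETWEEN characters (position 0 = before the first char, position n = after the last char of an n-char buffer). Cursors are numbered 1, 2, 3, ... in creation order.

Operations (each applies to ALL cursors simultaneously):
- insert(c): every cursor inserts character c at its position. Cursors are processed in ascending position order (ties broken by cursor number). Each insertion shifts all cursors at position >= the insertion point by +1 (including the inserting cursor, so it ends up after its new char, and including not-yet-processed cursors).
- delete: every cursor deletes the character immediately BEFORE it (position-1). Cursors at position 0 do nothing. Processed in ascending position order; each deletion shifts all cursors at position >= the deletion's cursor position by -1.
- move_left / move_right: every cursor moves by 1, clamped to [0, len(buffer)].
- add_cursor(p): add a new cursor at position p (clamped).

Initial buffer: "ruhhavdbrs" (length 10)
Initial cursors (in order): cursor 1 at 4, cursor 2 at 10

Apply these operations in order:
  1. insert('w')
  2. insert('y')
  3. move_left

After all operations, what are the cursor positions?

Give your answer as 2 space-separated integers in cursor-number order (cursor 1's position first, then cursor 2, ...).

After op 1 (insert('w')): buffer="ruhhwavdbrsw" (len 12), cursors c1@5 c2@12, authorship ....1......2
After op 2 (insert('y')): buffer="ruhhwyavdbrswy" (len 14), cursors c1@6 c2@14, authorship ....11......22
After op 3 (move_left): buffer="ruhhwyavdbrswy" (len 14), cursors c1@5 c2@13, authorship ....11......22

Answer: 5 13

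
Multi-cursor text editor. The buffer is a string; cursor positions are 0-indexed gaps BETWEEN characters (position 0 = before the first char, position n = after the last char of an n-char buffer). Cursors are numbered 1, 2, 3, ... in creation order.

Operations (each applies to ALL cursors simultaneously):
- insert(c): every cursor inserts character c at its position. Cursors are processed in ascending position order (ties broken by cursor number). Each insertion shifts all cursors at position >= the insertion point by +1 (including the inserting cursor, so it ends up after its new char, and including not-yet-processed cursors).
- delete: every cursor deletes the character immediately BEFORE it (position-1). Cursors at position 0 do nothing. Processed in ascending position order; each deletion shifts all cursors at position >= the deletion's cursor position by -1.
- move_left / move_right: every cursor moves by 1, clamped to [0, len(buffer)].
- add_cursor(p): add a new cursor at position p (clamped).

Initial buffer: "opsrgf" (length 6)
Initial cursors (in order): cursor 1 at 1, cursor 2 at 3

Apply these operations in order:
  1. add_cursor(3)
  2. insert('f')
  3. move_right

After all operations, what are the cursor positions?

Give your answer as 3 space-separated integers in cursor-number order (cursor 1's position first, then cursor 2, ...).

Answer: 3 7 7

Derivation:
After op 1 (add_cursor(3)): buffer="opsrgf" (len 6), cursors c1@1 c2@3 c3@3, authorship ......
After op 2 (insert('f')): buffer="ofpsffrgf" (len 9), cursors c1@2 c2@6 c3@6, authorship .1..23...
After op 3 (move_right): buffer="ofpsffrgf" (len 9), cursors c1@3 c2@7 c3@7, authorship .1..23...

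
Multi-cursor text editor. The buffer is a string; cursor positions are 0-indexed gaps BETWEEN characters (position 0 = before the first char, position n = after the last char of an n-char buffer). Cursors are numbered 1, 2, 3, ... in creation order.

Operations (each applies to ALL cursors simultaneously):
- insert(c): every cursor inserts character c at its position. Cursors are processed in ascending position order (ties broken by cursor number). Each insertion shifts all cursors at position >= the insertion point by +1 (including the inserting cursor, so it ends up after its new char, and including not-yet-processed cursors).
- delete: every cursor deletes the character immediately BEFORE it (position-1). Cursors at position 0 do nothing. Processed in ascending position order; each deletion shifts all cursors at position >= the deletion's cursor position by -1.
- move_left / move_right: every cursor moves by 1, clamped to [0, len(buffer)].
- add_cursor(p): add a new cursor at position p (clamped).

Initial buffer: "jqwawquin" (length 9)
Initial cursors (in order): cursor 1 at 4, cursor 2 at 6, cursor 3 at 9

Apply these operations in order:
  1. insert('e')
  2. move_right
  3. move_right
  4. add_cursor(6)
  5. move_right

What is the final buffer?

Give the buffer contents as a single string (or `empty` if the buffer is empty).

Answer: jqwaewqeuine

Derivation:
After op 1 (insert('e')): buffer="jqwaewqeuine" (len 12), cursors c1@5 c2@8 c3@12, authorship ....1..2...3
After op 2 (move_right): buffer="jqwaewqeuine" (len 12), cursors c1@6 c2@9 c3@12, authorship ....1..2...3
After op 3 (move_right): buffer="jqwaewqeuine" (len 12), cursors c1@7 c2@10 c3@12, authorship ....1..2...3
After op 4 (add_cursor(6)): buffer="jqwaewqeuine" (len 12), cursors c4@6 c1@7 c2@10 c3@12, authorship ....1..2...3
After op 5 (move_right): buffer="jqwaewqeuine" (len 12), cursors c4@7 c1@8 c2@11 c3@12, authorship ....1..2...3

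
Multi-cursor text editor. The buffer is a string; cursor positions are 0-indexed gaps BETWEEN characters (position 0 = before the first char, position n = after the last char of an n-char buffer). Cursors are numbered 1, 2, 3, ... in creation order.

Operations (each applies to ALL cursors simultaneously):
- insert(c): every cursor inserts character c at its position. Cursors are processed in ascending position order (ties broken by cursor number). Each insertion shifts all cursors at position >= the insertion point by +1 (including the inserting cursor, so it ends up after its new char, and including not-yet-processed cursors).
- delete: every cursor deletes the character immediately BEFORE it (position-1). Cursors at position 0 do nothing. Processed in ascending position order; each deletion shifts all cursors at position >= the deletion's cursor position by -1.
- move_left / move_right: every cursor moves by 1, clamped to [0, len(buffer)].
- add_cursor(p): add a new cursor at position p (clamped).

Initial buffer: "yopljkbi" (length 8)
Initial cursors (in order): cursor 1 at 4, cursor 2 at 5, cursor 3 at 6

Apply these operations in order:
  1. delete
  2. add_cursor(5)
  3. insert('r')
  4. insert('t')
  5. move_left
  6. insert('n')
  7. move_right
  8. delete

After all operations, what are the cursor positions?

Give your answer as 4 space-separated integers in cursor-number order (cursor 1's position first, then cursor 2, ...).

After op 1 (delete): buffer="yopbi" (len 5), cursors c1@3 c2@3 c3@3, authorship .....
After op 2 (add_cursor(5)): buffer="yopbi" (len 5), cursors c1@3 c2@3 c3@3 c4@5, authorship .....
After op 3 (insert('r')): buffer="yoprrrbir" (len 9), cursors c1@6 c2@6 c3@6 c4@9, authorship ...123..4
After op 4 (insert('t')): buffer="yoprrrtttbirt" (len 13), cursors c1@9 c2@9 c3@9 c4@13, authorship ...123123..44
After op 5 (move_left): buffer="yoprrrtttbirt" (len 13), cursors c1@8 c2@8 c3@8 c4@12, authorship ...123123..44
After op 6 (insert('n')): buffer="yoprrrttnnntbirnt" (len 17), cursors c1@11 c2@11 c3@11 c4@16, authorship ...123121233..444
After op 7 (move_right): buffer="yoprrrttnnntbirnt" (len 17), cursors c1@12 c2@12 c3@12 c4@17, authorship ...123121233..444
After op 8 (delete): buffer="yoprrrttnbirn" (len 13), cursors c1@9 c2@9 c3@9 c4@13, authorship ...123121..44

Answer: 9 9 9 13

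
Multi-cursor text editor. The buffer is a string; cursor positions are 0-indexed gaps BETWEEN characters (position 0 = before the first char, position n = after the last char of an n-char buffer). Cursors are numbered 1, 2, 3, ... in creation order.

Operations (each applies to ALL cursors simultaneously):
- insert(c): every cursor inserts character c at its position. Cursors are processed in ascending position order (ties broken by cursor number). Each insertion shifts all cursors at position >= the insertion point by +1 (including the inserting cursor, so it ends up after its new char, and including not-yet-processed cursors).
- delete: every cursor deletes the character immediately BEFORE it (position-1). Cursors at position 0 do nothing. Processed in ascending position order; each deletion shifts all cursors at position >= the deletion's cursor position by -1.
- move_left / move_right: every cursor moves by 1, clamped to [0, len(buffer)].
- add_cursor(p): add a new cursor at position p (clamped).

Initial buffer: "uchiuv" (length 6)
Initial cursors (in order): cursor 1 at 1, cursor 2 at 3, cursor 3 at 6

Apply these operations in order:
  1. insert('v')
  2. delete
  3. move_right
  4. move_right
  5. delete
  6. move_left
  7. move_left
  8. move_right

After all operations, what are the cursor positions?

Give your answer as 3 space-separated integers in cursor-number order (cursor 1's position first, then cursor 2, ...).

After op 1 (insert('v')): buffer="uvchviuvv" (len 9), cursors c1@2 c2@5 c3@9, authorship .1..2...3
After op 2 (delete): buffer="uchiuv" (len 6), cursors c1@1 c2@3 c3@6, authorship ......
After op 3 (move_right): buffer="uchiuv" (len 6), cursors c1@2 c2@4 c3@6, authorship ......
After op 4 (move_right): buffer="uchiuv" (len 6), cursors c1@3 c2@5 c3@6, authorship ......
After op 5 (delete): buffer="uci" (len 3), cursors c1@2 c2@3 c3@3, authorship ...
After op 6 (move_left): buffer="uci" (len 3), cursors c1@1 c2@2 c3@2, authorship ...
After op 7 (move_left): buffer="uci" (len 3), cursors c1@0 c2@1 c3@1, authorship ...
After op 8 (move_right): buffer="uci" (len 3), cursors c1@1 c2@2 c3@2, authorship ...

Answer: 1 2 2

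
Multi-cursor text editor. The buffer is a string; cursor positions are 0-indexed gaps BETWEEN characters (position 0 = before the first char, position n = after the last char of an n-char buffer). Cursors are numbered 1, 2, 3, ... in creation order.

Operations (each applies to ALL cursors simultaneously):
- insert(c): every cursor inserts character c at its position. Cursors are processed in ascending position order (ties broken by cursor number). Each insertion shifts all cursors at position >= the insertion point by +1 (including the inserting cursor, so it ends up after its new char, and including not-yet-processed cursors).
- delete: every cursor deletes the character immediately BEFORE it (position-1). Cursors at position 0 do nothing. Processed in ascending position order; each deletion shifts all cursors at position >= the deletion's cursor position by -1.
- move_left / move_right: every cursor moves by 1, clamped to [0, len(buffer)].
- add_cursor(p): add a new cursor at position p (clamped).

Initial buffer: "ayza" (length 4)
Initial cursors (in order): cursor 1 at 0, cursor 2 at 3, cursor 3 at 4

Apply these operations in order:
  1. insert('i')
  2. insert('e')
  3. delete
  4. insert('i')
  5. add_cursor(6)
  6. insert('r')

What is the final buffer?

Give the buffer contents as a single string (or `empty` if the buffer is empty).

Answer: iirayziriraiir

Derivation:
After op 1 (insert('i')): buffer="iayziai" (len 7), cursors c1@1 c2@5 c3@7, authorship 1...2.3
After op 2 (insert('e')): buffer="ieayzieaie" (len 10), cursors c1@2 c2@7 c3@10, authorship 11...22.33
After op 3 (delete): buffer="iayziai" (len 7), cursors c1@1 c2@5 c3@7, authorship 1...2.3
After op 4 (insert('i')): buffer="iiayziiaii" (len 10), cursors c1@2 c2@7 c3@10, authorship 11...22.33
After op 5 (add_cursor(6)): buffer="iiayziiaii" (len 10), cursors c1@2 c4@6 c2@7 c3@10, authorship 11...22.33
After op 6 (insert('r')): buffer="iirayziriraiir" (len 14), cursors c1@3 c4@8 c2@10 c3@14, authorship 111...2422.333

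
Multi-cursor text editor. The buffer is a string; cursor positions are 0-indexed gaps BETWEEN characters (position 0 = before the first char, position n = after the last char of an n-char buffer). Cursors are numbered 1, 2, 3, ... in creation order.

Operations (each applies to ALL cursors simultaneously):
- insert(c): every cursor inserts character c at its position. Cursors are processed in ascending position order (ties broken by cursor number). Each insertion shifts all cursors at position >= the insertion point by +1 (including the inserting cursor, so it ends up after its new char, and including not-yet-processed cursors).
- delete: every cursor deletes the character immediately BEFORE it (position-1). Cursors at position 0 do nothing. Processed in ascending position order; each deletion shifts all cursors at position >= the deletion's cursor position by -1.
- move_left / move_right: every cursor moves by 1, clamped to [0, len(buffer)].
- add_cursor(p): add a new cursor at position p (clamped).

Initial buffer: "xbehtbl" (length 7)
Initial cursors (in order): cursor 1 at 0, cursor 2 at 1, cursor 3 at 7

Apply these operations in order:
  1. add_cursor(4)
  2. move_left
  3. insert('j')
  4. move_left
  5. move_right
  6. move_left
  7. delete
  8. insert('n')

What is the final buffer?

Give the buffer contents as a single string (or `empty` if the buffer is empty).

Answer: nnjxbnjhtnjl

Derivation:
After op 1 (add_cursor(4)): buffer="xbehtbl" (len 7), cursors c1@0 c2@1 c4@4 c3@7, authorship .......
After op 2 (move_left): buffer="xbehtbl" (len 7), cursors c1@0 c2@0 c4@3 c3@6, authorship .......
After op 3 (insert('j')): buffer="jjxbejhtbjl" (len 11), cursors c1@2 c2@2 c4@6 c3@10, authorship 12...4...3.
After op 4 (move_left): buffer="jjxbejhtbjl" (len 11), cursors c1@1 c2@1 c4@5 c3@9, authorship 12...4...3.
After op 5 (move_right): buffer="jjxbejhtbjl" (len 11), cursors c1@2 c2@2 c4@6 c3@10, authorship 12...4...3.
After op 6 (move_left): buffer="jjxbejhtbjl" (len 11), cursors c1@1 c2@1 c4@5 c3@9, authorship 12...4...3.
After op 7 (delete): buffer="jxbjhtjl" (len 8), cursors c1@0 c2@0 c4@3 c3@6, authorship 2..4..3.
After op 8 (insert('n')): buffer="nnjxbnjhtnjl" (len 12), cursors c1@2 c2@2 c4@6 c3@10, authorship 122..44..33.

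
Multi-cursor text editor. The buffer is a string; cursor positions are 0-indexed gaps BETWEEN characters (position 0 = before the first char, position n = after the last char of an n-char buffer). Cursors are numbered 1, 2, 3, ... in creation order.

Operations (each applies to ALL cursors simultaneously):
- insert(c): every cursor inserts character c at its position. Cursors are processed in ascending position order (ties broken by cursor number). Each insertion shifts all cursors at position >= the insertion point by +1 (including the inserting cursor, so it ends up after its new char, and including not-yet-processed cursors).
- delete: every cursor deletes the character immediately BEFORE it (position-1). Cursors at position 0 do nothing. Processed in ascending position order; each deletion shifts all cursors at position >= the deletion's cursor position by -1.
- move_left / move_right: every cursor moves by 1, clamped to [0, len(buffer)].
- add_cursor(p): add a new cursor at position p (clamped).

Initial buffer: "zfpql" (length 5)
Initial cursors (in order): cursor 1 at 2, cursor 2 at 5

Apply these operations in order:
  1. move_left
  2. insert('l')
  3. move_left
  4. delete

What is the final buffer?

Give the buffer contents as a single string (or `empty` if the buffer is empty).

Answer: lfpll

Derivation:
After op 1 (move_left): buffer="zfpql" (len 5), cursors c1@1 c2@4, authorship .....
After op 2 (insert('l')): buffer="zlfpqll" (len 7), cursors c1@2 c2@6, authorship .1...2.
After op 3 (move_left): buffer="zlfpqll" (len 7), cursors c1@1 c2@5, authorship .1...2.
After op 4 (delete): buffer="lfpll" (len 5), cursors c1@0 c2@3, authorship 1..2.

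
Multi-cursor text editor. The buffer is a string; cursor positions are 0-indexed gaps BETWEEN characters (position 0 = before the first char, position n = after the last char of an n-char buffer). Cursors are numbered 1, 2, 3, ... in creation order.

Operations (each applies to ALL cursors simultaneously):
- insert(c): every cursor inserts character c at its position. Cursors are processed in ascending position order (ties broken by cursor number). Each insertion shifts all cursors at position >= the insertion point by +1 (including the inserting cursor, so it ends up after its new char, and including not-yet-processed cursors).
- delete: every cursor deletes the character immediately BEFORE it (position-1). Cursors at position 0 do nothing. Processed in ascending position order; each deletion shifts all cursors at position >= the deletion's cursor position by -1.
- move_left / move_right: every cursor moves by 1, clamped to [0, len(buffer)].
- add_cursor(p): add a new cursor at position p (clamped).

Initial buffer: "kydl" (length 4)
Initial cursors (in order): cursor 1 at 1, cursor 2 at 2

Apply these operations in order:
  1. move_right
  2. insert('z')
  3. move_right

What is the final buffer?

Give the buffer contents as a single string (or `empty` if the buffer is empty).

After op 1 (move_right): buffer="kydl" (len 4), cursors c1@2 c2@3, authorship ....
After op 2 (insert('z')): buffer="kyzdzl" (len 6), cursors c1@3 c2@5, authorship ..1.2.
After op 3 (move_right): buffer="kyzdzl" (len 6), cursors c1@4 c2@6, authorship ..1.2.

Answer: kyzdzl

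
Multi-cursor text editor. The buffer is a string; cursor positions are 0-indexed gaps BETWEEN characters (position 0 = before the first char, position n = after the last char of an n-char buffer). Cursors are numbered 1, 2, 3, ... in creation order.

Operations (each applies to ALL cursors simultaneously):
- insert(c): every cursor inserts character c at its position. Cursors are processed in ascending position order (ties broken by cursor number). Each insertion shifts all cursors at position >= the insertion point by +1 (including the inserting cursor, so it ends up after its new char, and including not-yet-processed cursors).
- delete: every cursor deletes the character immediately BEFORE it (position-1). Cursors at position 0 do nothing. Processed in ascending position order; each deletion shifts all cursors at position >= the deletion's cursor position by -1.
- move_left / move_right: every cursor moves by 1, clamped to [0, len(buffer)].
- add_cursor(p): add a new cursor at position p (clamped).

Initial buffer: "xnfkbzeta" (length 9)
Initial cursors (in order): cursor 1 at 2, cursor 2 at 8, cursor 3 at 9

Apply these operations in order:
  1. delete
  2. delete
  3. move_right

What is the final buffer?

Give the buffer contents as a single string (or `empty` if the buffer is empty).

Answer: fkb

Derivation:
After op 1 (delete): buffer="xfkbze" (len 6), cursors c1@1 c2@6 c3@6, authorship ......
After op 2 (delete): buffer="fkb" (len 3), cursors c1@0 c2@3 c3@3, authorship ...
After op 3 (move_right): buffer="fkb" (len 3), cursors c1@1 c2@3 c3@3, authorship ...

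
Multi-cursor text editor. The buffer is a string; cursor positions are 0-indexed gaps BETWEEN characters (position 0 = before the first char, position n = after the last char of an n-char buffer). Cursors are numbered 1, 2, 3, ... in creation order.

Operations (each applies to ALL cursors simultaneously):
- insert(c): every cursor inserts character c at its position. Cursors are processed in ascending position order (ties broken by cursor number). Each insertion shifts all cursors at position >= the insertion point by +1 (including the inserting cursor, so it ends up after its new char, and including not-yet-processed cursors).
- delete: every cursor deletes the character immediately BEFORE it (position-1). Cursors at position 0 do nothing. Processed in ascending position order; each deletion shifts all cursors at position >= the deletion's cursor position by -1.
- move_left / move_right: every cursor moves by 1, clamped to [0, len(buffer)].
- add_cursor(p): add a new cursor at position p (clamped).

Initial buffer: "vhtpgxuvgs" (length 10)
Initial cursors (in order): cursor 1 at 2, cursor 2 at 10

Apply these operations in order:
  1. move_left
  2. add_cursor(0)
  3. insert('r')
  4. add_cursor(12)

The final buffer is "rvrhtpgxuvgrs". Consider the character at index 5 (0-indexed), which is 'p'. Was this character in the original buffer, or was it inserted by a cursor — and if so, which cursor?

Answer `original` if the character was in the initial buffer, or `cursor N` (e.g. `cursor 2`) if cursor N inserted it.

After op 1 (move_left): buffer="vhtpgxuvgs" (len 10), cursors c1@1 c2@9, authorship ..........
After op 2 (add_cursor(0)): buffer="vhtpgxuvgs" (len 10), cursors c3@0 c1@1 c2@9, authorship ..........
After op 3 (insert('r')): buffer="rvrhtpgxuvgrs" (len 13), cursors c3@1 c1@3 c2@12, authorship 3.1........2.
After op 4 (add_cursor(12)): buffer="rvrhtpgxuvgrs" (len 13), cursors c3@1 c1@3 c2@12 c4@12, authorship 3.1........2.
Authorship (.=original, N=cursor N): 3 . 1 . . . . . . . . 2 .
Index 5: author = original

Answer: original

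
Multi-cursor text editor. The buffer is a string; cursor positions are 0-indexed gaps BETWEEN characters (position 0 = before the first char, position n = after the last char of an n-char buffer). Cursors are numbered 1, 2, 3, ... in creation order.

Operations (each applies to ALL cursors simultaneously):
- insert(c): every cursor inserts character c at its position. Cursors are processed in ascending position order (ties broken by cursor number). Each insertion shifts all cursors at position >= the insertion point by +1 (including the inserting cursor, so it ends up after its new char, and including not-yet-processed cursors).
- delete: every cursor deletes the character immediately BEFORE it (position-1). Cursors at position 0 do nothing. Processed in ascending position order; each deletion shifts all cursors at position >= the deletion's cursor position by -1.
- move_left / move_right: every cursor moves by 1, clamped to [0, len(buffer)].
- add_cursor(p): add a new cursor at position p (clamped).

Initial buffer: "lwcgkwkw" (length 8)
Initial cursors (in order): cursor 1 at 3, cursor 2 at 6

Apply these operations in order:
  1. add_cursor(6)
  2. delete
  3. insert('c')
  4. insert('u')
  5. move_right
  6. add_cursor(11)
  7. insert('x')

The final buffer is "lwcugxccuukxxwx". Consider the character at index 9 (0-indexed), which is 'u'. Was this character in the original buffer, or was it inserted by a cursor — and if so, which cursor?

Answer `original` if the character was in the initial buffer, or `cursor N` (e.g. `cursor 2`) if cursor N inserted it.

Answer: cursor 3

Derivation:
After op 1 (add_cursor(6)): buffer="lwcgkwkw" (len 8), cursors c1@3 c2@6 c3@6, authorship ........
After op 2 (delete): buffer="lwgkw" (len 5), cursors c1@2 c2@3 c3@3, authorship .....
After op 3 (insert('c')): buffer="lwcgcckw" (len 8), cursors c1@3 c2@6 c3@6, authorship ..1.23..
After op 4 (insert('u')): buffer="lwcugccuukw" (len 11), cursors c1@4 c2@9 c3@9, authorship ..11.2323..
After op 5 (move_right): buffer="lwcugccuukw" (len 11), cursors c1@5 c2@10 c3@10, authorship ..11.2323..
After op 6 (add_cursor(11)): buffer="lwcugccuukw" (len 11), cursors c1@5 c2@10 c3@10 c4@11, authorship ..11.2323..
After op 7 (insert('x')): buffer="lwcugxccuukxxwx" (len 15), cursors c1@6 c2@13 c3@13 c4@15, authorship ..11.12323.23.4
Authorship (.=original, N=cursor N): . . 1 1 . 1 2 3 2 3 . 2 3 . 4
Index 9: author = 3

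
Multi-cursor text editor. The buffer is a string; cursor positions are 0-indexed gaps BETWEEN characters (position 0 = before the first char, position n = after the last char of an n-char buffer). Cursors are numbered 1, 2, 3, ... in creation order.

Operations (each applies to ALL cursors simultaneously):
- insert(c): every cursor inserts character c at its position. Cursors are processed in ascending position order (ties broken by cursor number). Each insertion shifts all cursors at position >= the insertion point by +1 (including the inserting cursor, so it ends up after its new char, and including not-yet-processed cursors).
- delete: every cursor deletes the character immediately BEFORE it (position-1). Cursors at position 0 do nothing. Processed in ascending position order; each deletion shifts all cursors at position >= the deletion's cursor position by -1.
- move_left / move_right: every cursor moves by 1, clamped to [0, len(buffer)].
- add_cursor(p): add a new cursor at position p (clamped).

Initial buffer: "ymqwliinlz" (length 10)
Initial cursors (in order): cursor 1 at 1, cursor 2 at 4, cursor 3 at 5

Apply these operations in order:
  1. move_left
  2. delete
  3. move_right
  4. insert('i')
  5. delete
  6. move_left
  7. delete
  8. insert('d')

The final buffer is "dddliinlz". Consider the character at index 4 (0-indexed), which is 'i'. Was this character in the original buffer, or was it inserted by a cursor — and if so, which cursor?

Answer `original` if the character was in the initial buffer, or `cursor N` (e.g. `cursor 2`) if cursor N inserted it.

After op 1 (move_left): buffer="ymqwliinlz" (len 10), cursors c1@0 c2@3 c3@4, authorship ..........
After op 2 (delete): buffer="ymliinlz" (len 8), cursors c1@0 c2@2 c3@2, authorship ........
After op 3 (move_right): buffer="ymliinlz" (len 8), cursors c1@1 c2@3 c3@3, authorship ........
After op 4 (insert('i')): buffer="yimliiiinlz" (len 11), cursors c1@2 c2@6 c3@6, authorship .1..23.....
After op 5 (delete): buffer="ymliinlz" (len 8), cursors c1@1 c2@3 c3@3, authorship ........
After op 6 (move_left): buffer="ymliinlz" (len 8), cursors c1@0 c2@2 c3@2, authorship ........
After op 7 (delete): buffer="liinlz" (len 6), cursors c1@0 c2@0 c3@0, authorship ......
After op 8 (insert('d')): buffer="dddliinlz" (len 9), cursors c1@3 c2@3 c3@3, authorship 123......
Authorship (.=original, N=cursor N): 1 2 3 . . . . . .
Index 4: author = original

Answer: original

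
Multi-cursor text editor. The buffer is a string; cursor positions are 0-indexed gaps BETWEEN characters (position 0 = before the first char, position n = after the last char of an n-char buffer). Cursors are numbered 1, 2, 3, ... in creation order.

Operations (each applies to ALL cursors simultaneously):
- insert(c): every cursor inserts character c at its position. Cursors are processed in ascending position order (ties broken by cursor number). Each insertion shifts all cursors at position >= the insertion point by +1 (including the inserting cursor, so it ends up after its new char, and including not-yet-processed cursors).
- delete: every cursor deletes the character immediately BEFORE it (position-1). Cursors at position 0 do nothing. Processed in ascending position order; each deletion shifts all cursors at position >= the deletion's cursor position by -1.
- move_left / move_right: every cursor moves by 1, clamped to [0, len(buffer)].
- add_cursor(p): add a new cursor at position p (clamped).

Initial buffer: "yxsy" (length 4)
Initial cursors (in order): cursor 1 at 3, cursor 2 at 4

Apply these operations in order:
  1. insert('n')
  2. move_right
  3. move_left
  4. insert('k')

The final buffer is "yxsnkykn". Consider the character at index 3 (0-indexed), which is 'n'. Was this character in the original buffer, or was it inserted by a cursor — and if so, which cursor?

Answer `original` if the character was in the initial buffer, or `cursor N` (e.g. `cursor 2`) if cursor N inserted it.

Answer: cursor 1

Derivation:
After op 1 (insert('n')): buffer="yxsnyn" (len 6), cursors c1@4 c2@6, authorship ...1.2
After op 2 (move_right): buffer="yxsnyn" (len 6), cursors c1@5 c2@6, authorship ...1.2
After op 3 (move_left): buffer="yxsnyn" (len 6), cursors c1@4 c2@5, authorship ...1.2
After op 4 (insert('k')): buffer="yxsnkykn" (len 8), cursors c1@5 c2@7, authorship ...11.22
Authorship (.=original, N=cursor N): . . . 1 1 . 2 2
Index 3: author = 1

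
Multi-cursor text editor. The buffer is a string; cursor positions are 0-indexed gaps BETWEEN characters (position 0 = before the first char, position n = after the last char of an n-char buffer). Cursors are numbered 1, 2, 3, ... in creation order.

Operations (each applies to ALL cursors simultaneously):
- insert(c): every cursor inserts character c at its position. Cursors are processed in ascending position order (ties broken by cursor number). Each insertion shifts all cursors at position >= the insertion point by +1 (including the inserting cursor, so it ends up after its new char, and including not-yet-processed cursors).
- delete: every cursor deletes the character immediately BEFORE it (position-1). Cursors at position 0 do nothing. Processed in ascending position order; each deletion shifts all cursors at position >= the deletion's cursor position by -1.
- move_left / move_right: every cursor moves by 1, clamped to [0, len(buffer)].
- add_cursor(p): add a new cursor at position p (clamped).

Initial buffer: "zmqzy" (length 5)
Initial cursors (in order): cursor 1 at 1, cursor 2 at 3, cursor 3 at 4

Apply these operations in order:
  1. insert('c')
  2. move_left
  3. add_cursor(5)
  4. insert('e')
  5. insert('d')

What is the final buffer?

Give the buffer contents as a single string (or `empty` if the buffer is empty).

Answer: zedcmqedcedzedcy

Derivation:
After op 1 (insert('c')): buffer="zcmqczcy" (len 8), cursors c1@2 c2@5 c3@7, authorship .1..2.3.
After op 2 (move_left): buffer="zcmqczcy" (len 8), cursors c1@1 c2@4 c3@6, authorship .1..2.3.
After op 3 (add_cursor(5)): buffer="zcmqczcy" (len 8), cursors c1@1 c2@4 c4@5 c3@6, authorship .1..2.3.
After op 4 (insert('e')): buffer="zecmqecezecy" (len 12), cursors c1@2 c2@6 c4@8 c3@10, authorship .11..224.33.
After op 5 (insert('d')): buffer="zedcmqedcedzedcy" (len 16), cursors c1@3 c2@8 c4@11 c3@14, authorship .111..22244.333.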